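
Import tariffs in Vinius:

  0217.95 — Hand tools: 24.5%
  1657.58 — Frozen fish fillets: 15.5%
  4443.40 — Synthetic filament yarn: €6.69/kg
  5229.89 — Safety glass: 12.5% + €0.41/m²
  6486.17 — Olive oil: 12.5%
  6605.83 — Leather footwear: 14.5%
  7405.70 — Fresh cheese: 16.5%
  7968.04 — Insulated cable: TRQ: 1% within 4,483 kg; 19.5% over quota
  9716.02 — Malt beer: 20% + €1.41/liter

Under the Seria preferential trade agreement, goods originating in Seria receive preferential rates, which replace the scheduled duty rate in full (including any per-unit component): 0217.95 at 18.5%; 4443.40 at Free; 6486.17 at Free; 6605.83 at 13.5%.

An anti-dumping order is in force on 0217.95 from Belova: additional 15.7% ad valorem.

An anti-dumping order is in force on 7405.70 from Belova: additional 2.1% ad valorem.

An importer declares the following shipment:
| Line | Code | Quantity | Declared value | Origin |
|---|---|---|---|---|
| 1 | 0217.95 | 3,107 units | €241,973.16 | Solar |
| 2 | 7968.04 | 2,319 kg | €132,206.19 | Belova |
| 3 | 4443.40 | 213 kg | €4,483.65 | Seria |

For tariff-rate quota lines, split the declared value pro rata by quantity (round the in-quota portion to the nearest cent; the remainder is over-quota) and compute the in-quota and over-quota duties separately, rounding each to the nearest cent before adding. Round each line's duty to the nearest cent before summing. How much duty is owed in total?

€60,605.48

Line 1 (0217.95, Solar, 3,107 units, €241,973.16):
Base rate for 0217.95 is 24.5%.
0217.95 has an FTA preferential rate, but origin Solar is not Seria; base rate stands.
The additional-duty order on 0217.95 targets Belova, not Solar; it does not apply.
Duty = €241,973.16 × 24.5% = €59,283.42.
Line 2 (7968.04, Belova, 2,319 kg, €132,206.19):
Code 7968.04 is under a tariff-rate quota (threshold 4,483 kg). Quantity 2,319 kg is within the quota, so the in-quota rate 1% applies to the full value.
Duty = €132,206.19 × 1% = €1,322.06.
Line 3 (4443.40, Seria, 213 kg, €4,483.65):
Base rate for 4443.40 is €6.69/kg.
Origin Seria qualifies under the Vinius–Seria agreement and 4443.40 is covered: preferential rate Free applies instead.
Duty = €4,483.65 × 0% = €0.00.
Total = €59,283.42 + €1,322.06 + €0.00 = €60,605.48.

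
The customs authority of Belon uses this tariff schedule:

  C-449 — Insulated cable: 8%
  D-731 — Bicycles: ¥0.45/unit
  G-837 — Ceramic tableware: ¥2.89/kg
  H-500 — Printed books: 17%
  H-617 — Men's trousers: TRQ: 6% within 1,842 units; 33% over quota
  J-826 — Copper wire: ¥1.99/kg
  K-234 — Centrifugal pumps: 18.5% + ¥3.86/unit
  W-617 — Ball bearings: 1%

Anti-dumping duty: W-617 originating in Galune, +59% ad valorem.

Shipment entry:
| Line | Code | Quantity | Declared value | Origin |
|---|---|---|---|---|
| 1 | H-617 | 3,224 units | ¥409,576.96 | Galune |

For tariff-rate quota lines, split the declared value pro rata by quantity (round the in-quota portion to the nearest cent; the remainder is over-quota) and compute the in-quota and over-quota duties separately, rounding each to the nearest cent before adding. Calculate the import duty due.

¥71,978.32

Line 1 (H-617, Galune, 3,224 units, ¥409,576.96):
Code H-617 is under a tariff-rate quota (threshold 1,842 units). In-quota: 1,842 units at 6%; over-quota: 1,382 units at 33%.
Pro-rata value split: in-quota = ¥409,576.96 × 1,842/3,224 = ¥234,007.68; over-quota = ¥409,576.96 − ¥234,007.68 = ¥175,569.28.
In-quota duty = ¥234,007.68 × 6% = ¥14,040.46. Over-quota duty = ¥175,569.28 × 33% = ¥57,937.86.
Line duty = ¥14,040.46 + ¥57,937.86 = ¥71,978.32.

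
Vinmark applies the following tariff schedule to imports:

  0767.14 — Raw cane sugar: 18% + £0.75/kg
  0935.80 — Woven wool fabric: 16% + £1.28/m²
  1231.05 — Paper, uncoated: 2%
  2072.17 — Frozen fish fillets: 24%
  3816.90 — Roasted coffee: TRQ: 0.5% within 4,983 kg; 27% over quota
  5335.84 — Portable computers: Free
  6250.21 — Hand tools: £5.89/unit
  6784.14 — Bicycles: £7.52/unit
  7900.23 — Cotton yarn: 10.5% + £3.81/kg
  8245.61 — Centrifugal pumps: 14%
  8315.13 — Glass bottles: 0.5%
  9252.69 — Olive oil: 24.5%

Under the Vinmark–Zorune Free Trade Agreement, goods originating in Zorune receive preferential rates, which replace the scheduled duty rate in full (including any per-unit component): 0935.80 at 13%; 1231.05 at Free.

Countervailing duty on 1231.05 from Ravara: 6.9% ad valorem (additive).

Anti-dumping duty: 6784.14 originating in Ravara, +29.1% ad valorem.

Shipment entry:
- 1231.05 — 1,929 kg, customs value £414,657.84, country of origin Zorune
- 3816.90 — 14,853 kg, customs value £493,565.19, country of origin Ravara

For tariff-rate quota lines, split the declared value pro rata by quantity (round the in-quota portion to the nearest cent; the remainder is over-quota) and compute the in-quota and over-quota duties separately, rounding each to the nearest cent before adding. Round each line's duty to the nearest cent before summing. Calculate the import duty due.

Line 1 (1231.05, Zorune, 1,929 kg, £414,657.84):
Base rate for 1231.05 is 2%.
Origin Zorune qualifies under the Vinmark–Zorune agreement and 1231.05 is covered: preferential rate Free applies instead.
The additional-duty order on 1231.05 targets Ravara, not Zorune; it does not apply.
Duty = £414,657.84 × 0% = £0.00.
Line 2 (3816.90, Ravara, 14,853 kg, £493,565.19):
Code 3816.90 is under a tariff-rate quota (threshold 4,983 kg). In-quota: 4,983 kg at 0.5%; over-quota: 9,870 kg at 27%.
Pro-rata value split: in-quota = £493,565.19 × 4,983/14,853 = £165,585.09; over-quota = £493,565.19 − £165,585.09 = £327,980.10.
In-quota duty = £165,585.09 × 0.5% = £827.93. Over-quota duty = £327,980.10 × 27% = £88,554.63.
Line duty = £827.93 + £88,554.63 = £89,382.56.
Total = £0.00 + £89,382.56 = £89,382.56.

£89,382.56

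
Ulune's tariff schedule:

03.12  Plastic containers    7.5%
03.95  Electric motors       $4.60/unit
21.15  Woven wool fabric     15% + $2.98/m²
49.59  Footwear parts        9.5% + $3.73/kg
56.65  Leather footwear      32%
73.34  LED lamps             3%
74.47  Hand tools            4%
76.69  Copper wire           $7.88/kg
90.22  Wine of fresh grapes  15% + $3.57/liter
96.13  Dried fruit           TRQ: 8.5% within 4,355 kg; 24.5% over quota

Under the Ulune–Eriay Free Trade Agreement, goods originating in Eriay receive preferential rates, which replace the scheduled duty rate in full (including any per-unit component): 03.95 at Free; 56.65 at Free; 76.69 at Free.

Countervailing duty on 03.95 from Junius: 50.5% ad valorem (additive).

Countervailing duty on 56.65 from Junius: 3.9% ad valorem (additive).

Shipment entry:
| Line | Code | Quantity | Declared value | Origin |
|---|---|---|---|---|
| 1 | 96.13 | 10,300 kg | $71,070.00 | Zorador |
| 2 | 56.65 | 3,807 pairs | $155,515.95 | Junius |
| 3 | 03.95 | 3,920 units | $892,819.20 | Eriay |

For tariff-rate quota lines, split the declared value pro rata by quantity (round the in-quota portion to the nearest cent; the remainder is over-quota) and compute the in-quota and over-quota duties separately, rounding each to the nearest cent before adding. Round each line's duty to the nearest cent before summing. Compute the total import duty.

$68,434.46

Line 1 (96.13, Zorador, 10,300 kg, $71,070.00):
Code 96.13 is under a tariff-rate quota (threshold 4,355 kg). In-quota: 4,355 kg at 8.5%; over-quota: 5,945 kg at 24.5%.
Pro-rata value split: in-quota = $71,070.00 × 4,355/10,300 = $30,049.50; over-quota = $71,070.00 − $30,049.50 = $41,020.50.
In-quota duty = $30,049.50 × 8.5% = $2,554.21. Over-quota duty = $41,020.50 × 24.5% = $10,050.02.
Line duty = $2,554.21 + $10,050.02 = $12,604.23.
Line 2 (56.65, Junius, 3,807 pairs, $155,515.95):
Base rate for 56.65 is 32%.
56.65 has an FTA preferential rate, but origin Junius is not Eriay; base rate stands.
Additional duty on 56.65 from Junius: +3.9%. Applied ad valorem rate: 32% + 3.9% = 35.9%.
Duty = $155,515.95 × 35.9% = $55,830.23.
Line 3 (03.95, Eriay, 3,920 units, $892,819.20):
Base rate for 03.95 is $4.60/unit.
Origin Eriay qualifies under the Ulune–Eriay agreement and 03.95 is covered: preferential rate Free applies instead.
The additional-duty order on 03.95 targets Junius, not Eriay; it does not apply.
Duty = $892,819.20 × 0% = $0.00.
Total = $12,604.23 + $55,830.23 + $0.00 = $68,434.46.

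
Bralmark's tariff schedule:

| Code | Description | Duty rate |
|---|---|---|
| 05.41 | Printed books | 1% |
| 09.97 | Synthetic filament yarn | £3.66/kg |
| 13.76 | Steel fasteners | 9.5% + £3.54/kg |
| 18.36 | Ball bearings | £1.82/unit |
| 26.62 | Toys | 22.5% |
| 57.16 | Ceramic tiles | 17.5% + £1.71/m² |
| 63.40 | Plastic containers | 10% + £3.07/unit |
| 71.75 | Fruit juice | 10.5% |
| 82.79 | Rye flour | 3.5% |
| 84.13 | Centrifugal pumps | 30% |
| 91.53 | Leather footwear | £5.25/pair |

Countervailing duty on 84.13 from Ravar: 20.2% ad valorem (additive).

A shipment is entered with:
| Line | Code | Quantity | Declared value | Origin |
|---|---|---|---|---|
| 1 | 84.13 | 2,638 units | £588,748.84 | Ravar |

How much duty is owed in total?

Line 1 (84.13, Ravar, 2,638 units, £588,748.84):
Base rate for 84.13 is 30%.
Additional duty on 84.13 from Ravar: +20.2%. Applied ad valorem rate: 30% + 20.2% = 50.2%.
Duty = £588,748.84 × 50.2% = £295,551.92.

£295,551.92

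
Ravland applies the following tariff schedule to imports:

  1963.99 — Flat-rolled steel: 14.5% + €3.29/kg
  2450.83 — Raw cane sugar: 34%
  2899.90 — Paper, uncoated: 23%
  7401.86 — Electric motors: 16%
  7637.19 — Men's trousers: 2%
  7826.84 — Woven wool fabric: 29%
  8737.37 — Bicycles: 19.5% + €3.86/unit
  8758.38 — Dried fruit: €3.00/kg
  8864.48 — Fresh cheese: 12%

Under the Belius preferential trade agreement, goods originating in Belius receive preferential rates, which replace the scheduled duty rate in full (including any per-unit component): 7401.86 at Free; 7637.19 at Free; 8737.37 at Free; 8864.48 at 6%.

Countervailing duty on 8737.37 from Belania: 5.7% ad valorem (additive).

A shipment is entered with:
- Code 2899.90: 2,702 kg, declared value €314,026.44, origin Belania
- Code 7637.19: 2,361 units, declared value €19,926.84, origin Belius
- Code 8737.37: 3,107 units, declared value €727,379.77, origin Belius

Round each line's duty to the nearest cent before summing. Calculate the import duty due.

Line 1 (2899.90, Belania, 2,702 kg, €314,026.44):
Base rate for 2899.90 is 23%.
Duty = €314,026.44 × 23% = €72,226.08.
Line 2 (7637.19, Belius, 2,361 units, €19,926.84):
Base rate for 7637.19 is 2%.
Origin Belius qualifies under the Ravland–Belius agreement and 7637.19 is covered: preferential rate Free applies instead.
Duty = €19,926.84 × 0% = €0.00.
Line 3 (8737.37, Belius, 3,107 units, €727,379.77):
Base rate for 8737.37 is 19.5% + €3.86/unit.
Origin Belius qualifies under the Ravland–Belius agreement and 8737.37 is covered: preferential rate Free applies instead.
The additional-duty order on 8737.37 targets Belania, not Belius; it does not apply.
Duty = €727,379.77 × 0% = €0.00.
Total = €72,226.08 + €0.00 + €0.00 = €72,226.08.

€72,226.08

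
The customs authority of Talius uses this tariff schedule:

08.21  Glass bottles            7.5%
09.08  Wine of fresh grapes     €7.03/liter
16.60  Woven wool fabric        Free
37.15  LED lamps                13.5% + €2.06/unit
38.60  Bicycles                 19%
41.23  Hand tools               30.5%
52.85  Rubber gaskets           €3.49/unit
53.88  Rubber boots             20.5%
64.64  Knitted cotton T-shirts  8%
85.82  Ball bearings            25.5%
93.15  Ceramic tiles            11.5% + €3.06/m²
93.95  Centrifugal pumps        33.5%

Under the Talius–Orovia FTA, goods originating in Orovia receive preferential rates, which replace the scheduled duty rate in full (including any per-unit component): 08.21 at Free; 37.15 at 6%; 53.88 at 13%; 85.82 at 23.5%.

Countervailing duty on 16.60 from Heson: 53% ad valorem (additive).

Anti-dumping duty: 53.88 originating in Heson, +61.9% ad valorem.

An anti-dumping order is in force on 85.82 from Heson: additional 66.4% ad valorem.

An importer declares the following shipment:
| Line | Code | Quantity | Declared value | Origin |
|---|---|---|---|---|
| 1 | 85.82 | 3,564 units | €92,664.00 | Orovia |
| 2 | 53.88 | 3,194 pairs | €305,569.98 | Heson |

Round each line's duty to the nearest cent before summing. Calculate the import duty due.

Line 1 (85.82, Orovia, 3,564 units, €92,664.00):
Base rate for 85.82 is 25.5%.
Origin Orovia qualifies under the Talius–Orovia agreement and 85.82 is covered: preferential rate 23.5% applies instead.
The additional-duty order on 85.82 targets Heson, not Orovia; it does not apply.
Duty = €92,664.00 × 23.5% = €21,776.04.
Line 2 (53.88, Heson, 3,194 pairs, €305,569.98):
Base rate for 53.88 is 20.5%.
53.88 has an FTA preferential rate, but origin Heson is not Orovia; base rate stands.
Additional duty on 53.88 from Heson: +61.9%. Applied ad valorem rate: 20.5% + 61.9% = 82.4%.
Duty = €305,569.98 × 82.4% = €251,789.66.
Total = €21,776.04 + €251,789.66 = €273,565.70.

€273,565.70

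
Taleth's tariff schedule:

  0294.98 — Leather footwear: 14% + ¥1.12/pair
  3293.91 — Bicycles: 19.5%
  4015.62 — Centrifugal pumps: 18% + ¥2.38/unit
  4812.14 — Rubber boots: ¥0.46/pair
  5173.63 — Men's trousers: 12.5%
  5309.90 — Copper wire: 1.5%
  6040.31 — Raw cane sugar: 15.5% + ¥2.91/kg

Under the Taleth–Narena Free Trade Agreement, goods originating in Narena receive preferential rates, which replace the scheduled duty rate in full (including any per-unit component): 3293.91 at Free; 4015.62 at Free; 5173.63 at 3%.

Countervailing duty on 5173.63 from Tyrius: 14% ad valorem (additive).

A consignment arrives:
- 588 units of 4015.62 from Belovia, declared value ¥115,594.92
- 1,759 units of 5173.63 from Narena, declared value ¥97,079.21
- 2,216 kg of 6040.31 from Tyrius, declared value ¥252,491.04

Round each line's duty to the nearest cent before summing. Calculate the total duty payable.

¥70,703.58

Line 1 (4015.62, Belovia, 588 units, ¥115,594.92):
Base rate for 4015.62 is 18% + ¥2.38/unit.
4015.62 has an FTA preferential rate, but origin Belovia is not Narena; base rate stands.
Duty = ¥115,594.92 × 18% + 588 × ¥2.38 = ¥22,206.53.
Line 2 (5173.63, Narena, 1,759 units, ¥97,079.21):
Base rate for 5173.63 is 12.5%.
Origin Narena qualifies under the Taleth–Narena agreement and 5173.63 is covered: preferential rate 3% applies instead.
The additional-duty order on 5173.63 targets Tyrius, not Narena; it does not apply.
Duty = ¥97,079.21 × 3% = ¥2,912.38.
Line 3 (6040.31, Tyrius, 2,216 kg, ¥252,491.04):
Base rate for 6040.31 is 15.5% + ¥2.91/kg.
Duty = ¥252,491.04 × 15.5% + 2,216 × ¥2.91 = ¥45,584.67.
Total = ¥22,206.53 + ¥2,912.38 + ¥45,584.67 = ¥70,703.58.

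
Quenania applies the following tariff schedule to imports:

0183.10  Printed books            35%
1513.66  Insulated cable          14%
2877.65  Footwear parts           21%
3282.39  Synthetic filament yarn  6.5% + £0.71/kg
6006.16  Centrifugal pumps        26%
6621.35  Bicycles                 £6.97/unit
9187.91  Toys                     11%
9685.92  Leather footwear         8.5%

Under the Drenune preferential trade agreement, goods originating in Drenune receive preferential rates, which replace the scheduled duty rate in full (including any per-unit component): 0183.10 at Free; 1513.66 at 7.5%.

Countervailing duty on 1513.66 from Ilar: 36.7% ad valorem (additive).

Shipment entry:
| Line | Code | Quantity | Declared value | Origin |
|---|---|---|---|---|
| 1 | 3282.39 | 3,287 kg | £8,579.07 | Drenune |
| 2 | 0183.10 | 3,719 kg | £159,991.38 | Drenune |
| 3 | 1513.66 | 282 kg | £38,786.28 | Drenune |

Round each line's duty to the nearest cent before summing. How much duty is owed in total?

£5,800.38

Line 1 (3282.39, Drenune, 3,287 kg, £8,579.07):
Base rate for 3282.39 is 6.5% + £0.71/kg.
Origin Drenune is the FTA partner but 3282.39 is not on the preference list; base rate stands.
Duty = £8,579.07 × 6.5% + 3,287 × £0.71 = £2,891.41.
Line 2 (0183.10, Drenune, 3,719 kg, £159,991.38):
Base rate for 0183.10 is 35%.
Origin Drenune qualifies under the Quenania–Drenune agreement and 0183.10 is covered: preferential rate Free applies instead.
Duty = £159,991.38 × 0% = £0.00.
Line 3 (1513.66, Drenune, 282 kg, £38,786.28):
Base rate for 1513.66 is 14%.
Origin Drenune qualifies under the Quenania–Drenune agreement and 1513.66 is covered: preferential rate 7.5% applies instead.
The additional-duty order on 1513.66 targets Ilar, not Drenune; it does not apply.
Duty = £38,786.28 × 7.5% = £2,908.97.
Total = £2,891.41 + £0.00 + £2,908.97 = £5,800.38.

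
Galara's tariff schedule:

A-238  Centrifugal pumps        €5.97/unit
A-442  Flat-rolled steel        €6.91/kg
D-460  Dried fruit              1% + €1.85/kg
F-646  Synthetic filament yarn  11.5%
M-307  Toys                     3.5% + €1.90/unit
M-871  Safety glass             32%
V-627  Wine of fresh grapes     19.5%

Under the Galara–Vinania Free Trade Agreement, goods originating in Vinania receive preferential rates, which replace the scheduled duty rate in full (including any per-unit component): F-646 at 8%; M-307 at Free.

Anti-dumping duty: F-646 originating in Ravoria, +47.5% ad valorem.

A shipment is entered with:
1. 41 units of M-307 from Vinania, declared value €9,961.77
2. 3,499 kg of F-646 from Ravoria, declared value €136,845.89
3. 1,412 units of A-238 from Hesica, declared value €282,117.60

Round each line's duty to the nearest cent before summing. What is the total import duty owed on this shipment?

Line 1 (M-307, Vinania, 41 units, €9,961.77):
Base rate for M-307 is 3.5% + €1.90/unit.
Origin Vinania qualifies under the Galara–Vinania agreement and M-307 is covered: preferential rate Free applies instead.
Duty = €9,961.77 × 0% = €0.00.
Line 2 (F-646, Ravoria, 3,499 kg, €136,845.89):
Base rate for F-646 is 11.5%.
F-646 has an FTA preferential rate, but origin Ravoria is not Vinania; base rate stands.
Additional duty on F-646 from Ravoria: +47.5%. Applied ad valorem rate: 11.5% + 47.5% = 59%.
Duty = €136,845.89 × 59% = €80,739.08.
Line 3 (A-238, Hesica, 1,412 units, €282,117.60):
Base rate for A-238 is €5.97/unit.
Duty = 1,412 × €5.97 = €8,429.64.
Total = €0.00 + €80,739.08 + €8,429.64 = €89,168.72.

€89,168.72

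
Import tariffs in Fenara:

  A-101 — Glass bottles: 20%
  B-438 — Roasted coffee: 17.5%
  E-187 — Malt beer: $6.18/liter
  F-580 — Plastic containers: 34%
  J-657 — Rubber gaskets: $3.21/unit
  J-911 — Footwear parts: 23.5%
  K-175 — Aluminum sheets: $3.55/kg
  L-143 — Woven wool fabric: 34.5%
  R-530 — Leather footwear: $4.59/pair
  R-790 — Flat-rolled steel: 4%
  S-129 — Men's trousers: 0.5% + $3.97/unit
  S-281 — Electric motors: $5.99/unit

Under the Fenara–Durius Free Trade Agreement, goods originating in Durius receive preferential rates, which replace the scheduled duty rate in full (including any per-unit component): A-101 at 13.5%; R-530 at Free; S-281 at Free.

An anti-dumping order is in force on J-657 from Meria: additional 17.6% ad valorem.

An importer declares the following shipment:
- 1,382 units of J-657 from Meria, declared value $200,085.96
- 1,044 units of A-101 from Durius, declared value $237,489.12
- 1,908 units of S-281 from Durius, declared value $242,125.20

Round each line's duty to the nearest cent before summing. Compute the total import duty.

$71,712.38

Line 1 (J-657, Meria, 1,382 units, $200,085.96):
Base rate for J-657 is $3.21/unit.
Additional duty on J-657 from Meria: +17.6% ad valorem. Applied ad valorem rate = 17.6%.
Duty = $200,085.96 × 17.6% + 1,382 × $3.21 = $39,651.35.
Line 2 (A-101, Durius, 1,044 units, $237,489.12):
Base rate for A-101 is 20%.
Origin Durius qualifies under the Fenara–Durius agreement and A-101 is covered: preferential rate 13.5% applies instead.
Duty = $237,489.12 × 13.5% = $32,061.03.
Line 3 (S-281, Durius, 1,908 units, $242,125.20):
Base rate for S-281 is $5.99/unit.
Origin Durius qualifies under the Fenara–Durius agreement and S-281 is covered: preferential rate Free applies instead.
Duty = $242,125.20 × 0% = $0.00.
Total = $39,651.35 + $32,061.03 + $0.00 = $71,712.38.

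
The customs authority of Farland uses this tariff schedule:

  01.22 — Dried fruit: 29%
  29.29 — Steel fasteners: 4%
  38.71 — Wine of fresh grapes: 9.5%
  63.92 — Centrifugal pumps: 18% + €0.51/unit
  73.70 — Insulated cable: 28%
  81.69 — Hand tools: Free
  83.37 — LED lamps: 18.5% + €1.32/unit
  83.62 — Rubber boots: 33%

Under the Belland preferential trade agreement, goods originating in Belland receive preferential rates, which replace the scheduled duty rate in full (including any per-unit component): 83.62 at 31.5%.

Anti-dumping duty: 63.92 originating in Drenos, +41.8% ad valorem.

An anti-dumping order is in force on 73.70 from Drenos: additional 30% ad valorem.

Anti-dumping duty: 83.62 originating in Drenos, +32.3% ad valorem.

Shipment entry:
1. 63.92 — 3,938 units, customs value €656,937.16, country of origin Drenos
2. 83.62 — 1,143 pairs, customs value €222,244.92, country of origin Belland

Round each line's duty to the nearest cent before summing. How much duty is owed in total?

Line 1 (63.92, Drenos, 3,938 units, €656,937.16):
Base rate for 63.92 is 18% + €0.51/unit.
Additional duty on 63.92 from Drenos: +41.8%. Applied ad valorem rate: 18% + 41.8% = 59.8%.
Duty = €656,937.16 × 59.8% + 3,938 × €0.51 = €394,856.80.
Line 2 (83.62, Belland, 1,143 pairs, €222,244.92):
Base rate for 83.62 is 33%.
Origin Belland qualifies under the Farland–Belland agreement and 83.62 is covered: preferential rate 31.5% applies instead.
The additional-duty order on 83.62 targets Drenos, not Belland; it does not apply.
Duty = €222,244.92 × 31.5% = €70,007.15.
Total = €394,856.80 + €70,007.15 = €464,863.95.

€464,863.95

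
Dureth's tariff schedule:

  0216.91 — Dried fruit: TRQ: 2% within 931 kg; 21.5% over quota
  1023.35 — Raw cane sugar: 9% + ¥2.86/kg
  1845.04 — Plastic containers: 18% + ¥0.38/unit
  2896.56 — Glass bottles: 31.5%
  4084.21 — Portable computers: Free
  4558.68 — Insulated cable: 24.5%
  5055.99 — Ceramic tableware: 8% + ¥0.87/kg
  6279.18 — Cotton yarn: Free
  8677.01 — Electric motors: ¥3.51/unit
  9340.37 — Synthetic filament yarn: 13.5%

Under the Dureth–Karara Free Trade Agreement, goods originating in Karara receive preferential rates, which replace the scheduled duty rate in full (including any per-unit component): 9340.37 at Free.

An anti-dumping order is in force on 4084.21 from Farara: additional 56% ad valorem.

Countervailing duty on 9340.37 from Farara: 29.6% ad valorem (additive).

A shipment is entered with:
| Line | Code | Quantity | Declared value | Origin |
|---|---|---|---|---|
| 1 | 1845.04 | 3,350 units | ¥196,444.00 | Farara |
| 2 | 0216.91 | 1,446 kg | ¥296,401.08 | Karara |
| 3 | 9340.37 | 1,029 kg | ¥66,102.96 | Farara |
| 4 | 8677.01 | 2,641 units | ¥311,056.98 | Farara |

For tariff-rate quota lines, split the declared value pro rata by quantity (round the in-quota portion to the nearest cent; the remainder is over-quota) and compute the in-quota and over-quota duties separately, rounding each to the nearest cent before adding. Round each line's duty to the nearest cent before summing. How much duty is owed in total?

Line 1 (1845.04, Farara, 3,350 units, ¥196,444.00):
Base rate for 1845.04 is 18% + ¥0.38/unit.
Duty = ¥196,444.00 × 18% + 3,350 × ¥0.38 = ¥36,632.92.
Line 2 (0216.91, Karara, 1,446 kg, ¥296,401.08):
Code 0216.91 is under a tariff-rate quota (threshold 931 kg). In-quota: 931 kg at 2%; over-quota: 515 kg at 21.5%.
Pro-rata value split: in-quota = ¥296,401.08 × 931/1,446 = ¥190,836.38; over-quota = ¥296,401.08 − ¥190,836.38 = ¥105,564.70.
In-quota duty = ¥190,836.38 × 2% = ¥3,816.73. Over-quota duty = ¥105,564.70 × 21.5% = ¥22,696.41.
Line duty = ¥3,816.73 + ¥22,696.41 = ¥26,513.14.
Line 3 (9340.37, Farara, 1,029 kg, ¥66,102.96):
Base rate for 9340.37 is 13.5%.
9340.37 has an FTA preferential rate, but origin Farara is not Karara; base rate stands.
Additional duty on 9340.37 from Farara: +29.6%. Applied ad valorem rate: 13.5% + 29.6% = 43.1%.
Duty = ¥66,102.96 × 43.1% = ¥28,490.38.
Line 4 (8677.01, Farara, 2,641 units, ¥311,056.98):
Base rate for 8677.01 is ¥3.51/unit.
Duty = 2,641 × ¥3.51 = ¥9,269.91.
Total = ¥36,632.92 + ¥26,513.14 + ¥28,490.38 + ¥9,269.91 = ¥100,906.35.

¥100,906.35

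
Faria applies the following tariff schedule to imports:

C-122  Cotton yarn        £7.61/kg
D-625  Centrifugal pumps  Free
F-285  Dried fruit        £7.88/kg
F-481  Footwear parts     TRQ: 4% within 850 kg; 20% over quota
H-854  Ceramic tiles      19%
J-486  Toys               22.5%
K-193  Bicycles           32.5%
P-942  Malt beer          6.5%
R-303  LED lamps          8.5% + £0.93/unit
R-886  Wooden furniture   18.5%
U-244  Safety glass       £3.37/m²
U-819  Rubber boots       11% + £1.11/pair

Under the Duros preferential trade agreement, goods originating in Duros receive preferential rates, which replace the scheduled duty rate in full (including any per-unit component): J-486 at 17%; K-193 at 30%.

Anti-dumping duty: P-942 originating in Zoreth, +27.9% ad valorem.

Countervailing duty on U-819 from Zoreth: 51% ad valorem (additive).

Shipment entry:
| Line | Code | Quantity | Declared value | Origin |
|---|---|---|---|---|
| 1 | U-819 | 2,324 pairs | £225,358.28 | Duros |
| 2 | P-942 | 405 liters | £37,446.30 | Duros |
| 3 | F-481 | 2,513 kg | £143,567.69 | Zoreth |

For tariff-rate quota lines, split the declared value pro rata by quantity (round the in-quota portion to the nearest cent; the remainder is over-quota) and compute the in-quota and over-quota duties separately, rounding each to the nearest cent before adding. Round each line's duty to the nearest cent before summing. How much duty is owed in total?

Line 1 (U-819, Duros, 2,324 pairs, £225,358.28):
Base rate for U-819 is 11% + £1.11/pair.
Origin Duros is the FTA partner but U-819 is not on the preference list; base rate stands.
The additional-duty order on U-819 targets Zoreth, not Duros; it does not apply.
Duty = £225,358.28 × 11% + 2,324 × £1.11 = £27,369.05.
Line 2 (P-942, Duros, 405 liters, £37,446.30):
Base rate for P-942 is 6.5%.
Origin Duros is the FTA partner but P-942 is not on the preference list; base rate stands.
The additional-duty order on P-942 targets Zoreth, not Duros; it does not apply.
Duty = £37,446.30 × 6.5% = £2,434.01.
Line 3 (F-481, Zoreth, 2,513 kg, £143,567.69):
Code F-481 is under a tariff-rate quota (threshold 850 kg). In-quota: 850 kg at 4%; over-quota: 1,663 kg at 20%.
Pro-rata value split: in-quota = £143,567.69 × 850/2,513 = £48,560.50; over-quota = £143,567.69 − £48,560.50 = £95,007.19.
In-quota duty = £48,560.50 × 4% = £1,942.42. Over-quota duty = £95,007.19 × 20% = £19,001.44.
Line duty = £1,942.42 + £19,001.44 = £20,943.86.
Total = £27,369.05 + £2,434.01 + £20,943.86 = £50,746.92.

£50,746.92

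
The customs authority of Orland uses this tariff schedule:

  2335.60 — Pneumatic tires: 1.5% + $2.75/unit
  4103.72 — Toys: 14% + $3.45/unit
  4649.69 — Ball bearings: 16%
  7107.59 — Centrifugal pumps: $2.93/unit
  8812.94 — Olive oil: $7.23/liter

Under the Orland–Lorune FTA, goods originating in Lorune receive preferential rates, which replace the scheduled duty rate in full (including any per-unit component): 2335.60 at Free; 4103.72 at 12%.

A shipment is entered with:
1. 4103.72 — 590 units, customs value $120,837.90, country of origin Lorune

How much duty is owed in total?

$14,500.55

Line 1 (4103.72, Lorune, 590 units, $120,837.90):
Base rate for 4103.72 is 14% + $3.45/unit.
Origin Lorune qualifies under the Orland–Lorune agreement and 4103.72 is covered: preferential rate 12% applies instead.
Duty = $120,837.90 × 12% = $14,500.55.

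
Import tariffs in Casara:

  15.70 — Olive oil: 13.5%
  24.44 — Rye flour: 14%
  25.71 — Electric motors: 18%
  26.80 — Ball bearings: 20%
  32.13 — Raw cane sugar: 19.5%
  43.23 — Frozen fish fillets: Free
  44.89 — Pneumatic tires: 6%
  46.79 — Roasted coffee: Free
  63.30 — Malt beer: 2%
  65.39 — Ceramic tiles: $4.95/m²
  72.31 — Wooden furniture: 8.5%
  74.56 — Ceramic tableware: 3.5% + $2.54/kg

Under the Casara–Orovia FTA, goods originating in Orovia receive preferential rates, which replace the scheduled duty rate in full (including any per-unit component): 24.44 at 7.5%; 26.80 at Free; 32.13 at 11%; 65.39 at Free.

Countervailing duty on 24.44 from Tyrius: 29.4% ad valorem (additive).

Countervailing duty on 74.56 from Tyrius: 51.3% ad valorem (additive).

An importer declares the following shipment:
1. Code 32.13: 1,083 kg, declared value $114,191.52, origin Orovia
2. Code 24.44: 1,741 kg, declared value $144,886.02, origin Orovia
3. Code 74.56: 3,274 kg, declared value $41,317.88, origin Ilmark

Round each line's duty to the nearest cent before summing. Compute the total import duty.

Line 1 (32.13, Orovia, 1,083 kg, $114,191.52):
Base rate for 32.13 is 19.5%.
Origin Orovia qualifies under the Casara–Orovia agreement and 32.13 is covered: preferential rate 11% applies instead.
Duty = $114,191.52 × 11% = $12,561.07.
Line 2 (24.44, Orovia, 1,741 kg, $144,886.02):
Base rate for 24.44 is 14%.
Origin Orovia qualifies under the Casara–Orovia agreement and 24.44 is covered: preferential rate 7.5% applies instead.
The additional-duty order on 24.44 targets Tyrius, not Orovia; it does not apply.
Duty = $144,886.02 × 7.5% = $10,866.45.
Line 3 (74.56, Ilmark, 3,274 kg, $41,317.88):
Base rate for 74.56 is 3.5% + $2.54/kg.
The additional-duty order on 74.56 targets Tyrius, not Ilmark; it does not apply.
Duty = $41,317.88 × 3.5% + 3,274 × $2.54 = $9,762.09.
Total = $12,561.07 + $10,866.45 + $9,762.09 = $33,189.61.

$33,189.61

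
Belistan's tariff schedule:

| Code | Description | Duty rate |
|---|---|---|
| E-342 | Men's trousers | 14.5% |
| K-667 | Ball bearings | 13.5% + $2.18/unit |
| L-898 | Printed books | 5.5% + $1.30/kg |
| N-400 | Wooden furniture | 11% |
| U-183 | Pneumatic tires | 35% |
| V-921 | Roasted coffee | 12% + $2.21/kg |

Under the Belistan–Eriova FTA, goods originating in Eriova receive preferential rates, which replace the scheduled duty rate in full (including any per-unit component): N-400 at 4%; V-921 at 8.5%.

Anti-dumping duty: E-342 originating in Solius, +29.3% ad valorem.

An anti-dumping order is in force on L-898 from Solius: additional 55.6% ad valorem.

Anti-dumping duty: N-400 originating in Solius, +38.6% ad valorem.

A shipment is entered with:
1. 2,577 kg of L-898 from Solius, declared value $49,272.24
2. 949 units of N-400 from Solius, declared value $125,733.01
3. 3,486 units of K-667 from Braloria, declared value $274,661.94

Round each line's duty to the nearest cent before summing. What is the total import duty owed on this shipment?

Line 1 (L-898, Solius, 2,577 kg, $49,272.24):
Base rate for L-898 is 5.5% + $1.30/kg.
Additional duty on L-898 from Solius: +55.6%. Applied ad valorem rate: 5.5% + 55.6% = 61.1%.
Duty = $49,272.24 × 61.1% + 2,577 × $1.30 = $33,455.44.
Line 2 (N-400, Solius, 949 units, $125,733.01):
Base rate for N-400 is 11%.
N-400 has an FTA preferential rate, but origin Solius is not Eriova; base rate stands.
Additional duty on N-400 from Solius: +38.6%. Applied ad valorem rate: 11% + 38.6% = 49.6%.
Duty = $125,733.01 × 49.6% = $62,363.57.
Line 3 (K-667, Braloria, 3,486 units, $274,661.94):
Base rate for K-667 is 13.5% + $2.18/unit.
Duty = $274,661.94 × 13.5% + 3,486 × $2.18 = $44,678.84.
Total = $33,455.44 + $62,363.57 + $44,678.84 = $140,497.85.

$140,497.85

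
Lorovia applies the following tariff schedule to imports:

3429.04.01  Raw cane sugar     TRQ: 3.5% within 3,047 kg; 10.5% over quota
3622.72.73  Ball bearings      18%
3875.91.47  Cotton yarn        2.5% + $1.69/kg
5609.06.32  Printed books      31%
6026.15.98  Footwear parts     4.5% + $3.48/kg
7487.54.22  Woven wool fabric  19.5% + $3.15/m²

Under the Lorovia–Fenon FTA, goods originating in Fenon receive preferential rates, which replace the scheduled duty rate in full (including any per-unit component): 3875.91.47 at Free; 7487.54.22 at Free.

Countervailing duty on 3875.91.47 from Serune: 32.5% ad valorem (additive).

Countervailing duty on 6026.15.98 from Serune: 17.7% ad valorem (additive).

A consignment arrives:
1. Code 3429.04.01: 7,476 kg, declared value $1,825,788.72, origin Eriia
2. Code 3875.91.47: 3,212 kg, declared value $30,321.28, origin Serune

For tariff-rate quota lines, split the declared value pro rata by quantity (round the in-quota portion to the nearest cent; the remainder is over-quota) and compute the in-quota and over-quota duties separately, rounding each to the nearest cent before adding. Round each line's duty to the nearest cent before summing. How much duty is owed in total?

Line 1 (3429.04.01, Eriia, 7,476 kg, $1,825,788.72):
Code 3429.04.01 is under a tariff-rate quota (threshold 3,047 kg). In-quota: 3,047 kg at 3.5%; over-quota: 4,429 kg at 10.5%.
Pro-rata value split: in-quota = $1,825,788.72 × 3,047/7,476 = $744,138.34; over-quota = $1,825,788.72 − $744,138.34 = $1,081,650.38.
In-quota duty = $744,138.34 × 3.5% = $26,044.84. Over-quota duty = $1,081,650.38 × 10.5% = $113,573.29.
Line duty = $26,044.84 + $113,573.29 = $139,618.13.
Line 2 (3875.91.47, Serune, 3,212 kg, $30,321.28):
Base rate for 3875.91.47 is 2.5% + $1.69/kg.
3875.91.47 has an FTA preferential rate, but origin Serune is not Fenon; base rate stands.
Additional duty on 3875.91.47 from Serune: +32.5%. Applied ad valorem rate: 2.5% + 32.5% = 35%.
Duty = $30,321.28 × 35% + 3,212 × $1.69 = $16,040.73.
Total = $139,618.13 + $16,040.73 = $155,658.86.

$155,658.86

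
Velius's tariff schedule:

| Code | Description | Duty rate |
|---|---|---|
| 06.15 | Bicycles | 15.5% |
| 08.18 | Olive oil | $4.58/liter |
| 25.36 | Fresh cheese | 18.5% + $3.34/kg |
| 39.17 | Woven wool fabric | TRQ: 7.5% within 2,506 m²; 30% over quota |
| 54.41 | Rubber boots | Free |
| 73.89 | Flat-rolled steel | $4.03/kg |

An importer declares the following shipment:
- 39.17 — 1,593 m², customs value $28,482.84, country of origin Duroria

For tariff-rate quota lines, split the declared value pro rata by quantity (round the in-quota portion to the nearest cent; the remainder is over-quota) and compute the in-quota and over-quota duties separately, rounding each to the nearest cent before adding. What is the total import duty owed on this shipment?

Line 1 (39.17, Duroria, 1,593 m², $28,482.84):
Code 39.17 is under a tariff-rate quota (threshold 2,506 m²). Quantity 1,593 m² is within the quota, so the in-quota rate 7.5% applies to the full value.
Duty = $28,482.84 × 7.5% = $2,136.21.

$2,136.21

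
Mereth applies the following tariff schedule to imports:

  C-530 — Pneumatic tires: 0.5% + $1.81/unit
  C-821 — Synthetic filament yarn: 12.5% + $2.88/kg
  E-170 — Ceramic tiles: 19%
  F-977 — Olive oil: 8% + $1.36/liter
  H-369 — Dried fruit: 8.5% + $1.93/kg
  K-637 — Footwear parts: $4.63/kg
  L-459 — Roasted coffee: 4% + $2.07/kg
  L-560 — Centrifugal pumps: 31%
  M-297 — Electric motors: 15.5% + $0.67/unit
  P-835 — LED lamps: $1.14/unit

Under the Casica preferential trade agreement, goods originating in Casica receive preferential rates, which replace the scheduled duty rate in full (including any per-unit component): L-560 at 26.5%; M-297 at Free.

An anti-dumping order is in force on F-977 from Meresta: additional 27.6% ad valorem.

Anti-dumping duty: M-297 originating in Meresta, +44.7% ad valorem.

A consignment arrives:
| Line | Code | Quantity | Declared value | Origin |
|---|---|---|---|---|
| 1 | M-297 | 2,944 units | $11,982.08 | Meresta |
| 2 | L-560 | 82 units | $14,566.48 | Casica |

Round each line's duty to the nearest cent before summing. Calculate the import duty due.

$13,045.81

Line 1 (M-297, Meresta, 2,944 units, $11,982.08):
Base rate for M-297 is 15.5% + $0.67/unit.
M-297 has an FTA preferential rate, but origin Meresta is not Casica; base rate stands.
Additional duty on M-297 from Meresta: +44.7%. Applied ad valorem rate: 15.5% + 44.7% = 60.2%.
Duty = $11,982.08 × 60.2% + 2,944 × $0.67 = $9,185.69.
Line 2 (L-560, Casica, 82 units, $14,566.48):
Base rate for L-560 is 31%.
Origin Casica qualifies under the Mereth–Casica agreement and L-560 is covered: preferential rate 26.5% applies instead.
Duty = $14,566.48 × 26.5% = $3,860.12.
Total = $9,185.69 + $3,860.12 = $13,045.81.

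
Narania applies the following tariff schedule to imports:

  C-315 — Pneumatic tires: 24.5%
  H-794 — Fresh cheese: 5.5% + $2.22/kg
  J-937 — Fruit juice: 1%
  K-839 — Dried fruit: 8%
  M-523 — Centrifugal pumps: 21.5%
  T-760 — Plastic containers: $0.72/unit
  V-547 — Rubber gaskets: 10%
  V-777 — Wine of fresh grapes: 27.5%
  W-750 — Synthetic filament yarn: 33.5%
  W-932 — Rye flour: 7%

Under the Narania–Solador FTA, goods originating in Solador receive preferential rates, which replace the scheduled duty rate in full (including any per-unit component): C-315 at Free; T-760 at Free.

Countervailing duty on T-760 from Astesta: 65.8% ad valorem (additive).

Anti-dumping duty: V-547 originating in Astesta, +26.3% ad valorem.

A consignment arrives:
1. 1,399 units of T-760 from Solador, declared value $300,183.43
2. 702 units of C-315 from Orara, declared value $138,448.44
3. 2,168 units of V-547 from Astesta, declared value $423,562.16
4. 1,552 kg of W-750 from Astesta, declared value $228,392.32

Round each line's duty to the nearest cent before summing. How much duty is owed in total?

Line 1 (T-760, Solador, 1,399 units, $300,183.43):
Base rate for T-760 is $0.72/unit.
Origin Solador qualifies under the Narania–Solador agreement and T-760 is covered: preferential rate Free applies instead.
The additional-duty order on T-760 targets Astesta, not Solador; it does not apply.
Duty = $300,183.43 × 0% = $0.00.
Line 2 (C-315, Orara, 702 units, $138,448.44):
Base rate for C-315 is 24.5%.
C-315 has an FTA preferential rate, but origin Orara is not Solador; base rate stands.
Duty = $138,448.44 × 24.5% = $33,919.87.
Line 3 (V-547, Astesta, 2,168 units, $423,562.16):
Base rate for V-547 is 10%.
Additional duty on V-547 from Astesta: +26.3%. Applied ad valorem rate: 10% + 26.3% = 36.3%.
Duty = $423,562.16 × 36.3% = $153,753.06.
Line 4 (W-750, Astesta, 1,552 kg, $228,392.32):
Base rate for W-750 is 33.5%.
Duty = $228,392.32 × 33.5% = $76,511.43.
Total = $0.00 + $33,919.87 + $153,753.06 + $76,511.43 = $264,184.36.

$264,184.36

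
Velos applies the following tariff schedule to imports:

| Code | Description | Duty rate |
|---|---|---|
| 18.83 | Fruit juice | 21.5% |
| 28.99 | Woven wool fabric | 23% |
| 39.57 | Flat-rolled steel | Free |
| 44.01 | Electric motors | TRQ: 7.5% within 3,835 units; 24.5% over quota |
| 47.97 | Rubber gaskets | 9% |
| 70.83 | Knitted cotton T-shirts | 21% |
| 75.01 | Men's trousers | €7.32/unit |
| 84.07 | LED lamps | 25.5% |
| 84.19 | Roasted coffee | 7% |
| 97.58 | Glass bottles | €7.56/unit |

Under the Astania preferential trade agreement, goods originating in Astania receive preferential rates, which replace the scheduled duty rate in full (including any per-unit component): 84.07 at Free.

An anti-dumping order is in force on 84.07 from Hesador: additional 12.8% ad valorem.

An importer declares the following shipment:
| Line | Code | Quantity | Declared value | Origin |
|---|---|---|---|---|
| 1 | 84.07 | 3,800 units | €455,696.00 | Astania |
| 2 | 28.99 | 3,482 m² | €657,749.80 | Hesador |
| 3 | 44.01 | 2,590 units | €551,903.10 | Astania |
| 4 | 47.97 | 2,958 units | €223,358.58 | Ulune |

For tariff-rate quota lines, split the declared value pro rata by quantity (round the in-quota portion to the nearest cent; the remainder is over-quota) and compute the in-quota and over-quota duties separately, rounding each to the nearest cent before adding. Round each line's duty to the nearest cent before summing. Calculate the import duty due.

Line 1 (84.07, Astania, 3,800 units, €455,696.00):
Base rate for 84.07 is 25.5%.
Origin Astania qualifies under the Velos–Astania agreement and 84.07 is covered: preferential rate Free applies instead.
The additional-duty order on 84.07 targets Hesador, not Astania; it does not apply.
Duty = €455,696.00 × 0% = €0.00.
Line 2 (28.99, Hesador, 3,482 m², €657,749.80):
Base rate for 28.99 is 23%.
Duty = €657,749.80 × 23% = €151,282.45.
Line 3 (44.01, Astania, 2,590 units, €551,903.10):
Code 44.01 is under a tariff-rate quota (threshold 3,835 units). Quantity 2,590 units is within the quota, so the in-quota rate 7.5% applies to the full value.
Duty = €551,903.10 × 7.5% = €41,392.73.
Line 4 (47.97, Ulune, 2,958 units, €223,358.58):
Base rate for 47.97 is 9%.
Duty = €223,358.58 × 9% = €20,102.27.
Total = €0.00 + €151,282.45 + €41,392.73 + €20,102.27 = €212,777.45.

€212,777.45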